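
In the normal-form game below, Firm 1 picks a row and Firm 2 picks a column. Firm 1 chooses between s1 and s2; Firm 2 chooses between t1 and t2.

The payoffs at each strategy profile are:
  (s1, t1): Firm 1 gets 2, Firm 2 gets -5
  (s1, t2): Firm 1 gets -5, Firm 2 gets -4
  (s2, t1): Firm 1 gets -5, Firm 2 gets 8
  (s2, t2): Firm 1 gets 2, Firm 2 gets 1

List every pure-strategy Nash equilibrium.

none

(s1, t1): Firm 2 prefers t2 (-4 > -5) — not an equilibrium.
(s1, t2): Firm 1 prefers s2 (2 > -5) — not an equilibrium.
(s2, t1): Firm 1 prefers s1 (2 > -5) — not an equilibrium.
(s2, t2): Firm 2 prefers t1 (8 > 1) — not an equilibrium.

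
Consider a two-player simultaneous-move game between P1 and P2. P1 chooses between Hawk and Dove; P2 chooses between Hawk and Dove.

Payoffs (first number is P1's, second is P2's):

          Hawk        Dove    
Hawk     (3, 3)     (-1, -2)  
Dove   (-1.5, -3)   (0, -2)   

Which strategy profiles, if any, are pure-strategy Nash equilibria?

(Hawk, Hawk) and (Dove, Dove)

(Hawk, Hawk): P1 gets 3 ≥ -1.5 from Dove, and P2 gets 3 ≥ -2 from Dove — Nash equilibrium.
(Hawk, Dove): P1 prefers Dove (0 > -1); P2 prefers Hawk (3 > -2) — not an equilibrium.
(Dove, Hawk): P1 prefers Hawk (3 > -1.5); P2 prefers Dove (-2 > -3) — not an equilibrium.
(Dove, Dove): P1 gets 0 ≥ -1 from Hawk, and P2 gets -2 ≥ -3 from Hawk — Nash equilibrium.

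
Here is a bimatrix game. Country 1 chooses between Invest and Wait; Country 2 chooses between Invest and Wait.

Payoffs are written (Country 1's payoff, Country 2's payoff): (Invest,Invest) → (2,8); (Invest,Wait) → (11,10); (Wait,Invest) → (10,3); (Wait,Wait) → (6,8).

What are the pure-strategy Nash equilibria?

(Invest, Wait)

(Invest, Invest): Country 1 prefers Wait (10 > 2); Country 2 prefers Wait (10 > 8) — not an equilibrium.
(Invest, Wait): Country 1 gets 11 ≥ 6 from Wait, and Country 2 gets 10 ≥ 8 from Invest — Nash equilibrium.
(Wait, Invest): Country 2 prefers Wait (8 > 3) — not an equilibrium.
(Wait, Wait): Country 1 prefers Invest (11 > 6) — not an equilibrium.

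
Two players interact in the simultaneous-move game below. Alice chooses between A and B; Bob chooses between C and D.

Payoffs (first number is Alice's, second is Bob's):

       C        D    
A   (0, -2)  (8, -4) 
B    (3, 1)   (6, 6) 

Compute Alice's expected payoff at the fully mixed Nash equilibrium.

First find q, the probability Bob plays C, from Alice's indifference between A and B: 8(1−q) = 3q + 6(1−q), giving q = 2/5.
Since Alice is indifferent in equilibrium, Alice's expected payoff equals the payoff from either row against (2/5, 3/5). Using A: 8(3/5) = 24/5.

24/5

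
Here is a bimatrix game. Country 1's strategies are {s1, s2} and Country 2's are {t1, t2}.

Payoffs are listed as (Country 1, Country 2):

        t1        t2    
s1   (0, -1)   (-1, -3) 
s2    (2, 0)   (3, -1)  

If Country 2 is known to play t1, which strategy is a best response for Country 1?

s2

Against t1, Country 1 earns 0 from s1 and 2 from s2.
So s2 is the best response.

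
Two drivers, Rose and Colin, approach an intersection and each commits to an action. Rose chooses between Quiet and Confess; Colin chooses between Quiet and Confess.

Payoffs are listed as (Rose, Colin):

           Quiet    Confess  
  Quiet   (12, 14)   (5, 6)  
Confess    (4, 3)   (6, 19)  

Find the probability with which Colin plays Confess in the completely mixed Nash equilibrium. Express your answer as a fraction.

8/9

Let q be the probability that Colin plays Quiet. In a completely mixed equilibrium, Rose must be indifferent between Quiet and Confess.
Rose's expected payoff from Quiet is 12q + 5(1−q); from Confess it is 4q + 6(1−q).
Setting these equal: 7q + 5 = −2q + 6, so q = 1/9.
Therefore Colin plays Confess with probability 1 − 1/9 = 8/9.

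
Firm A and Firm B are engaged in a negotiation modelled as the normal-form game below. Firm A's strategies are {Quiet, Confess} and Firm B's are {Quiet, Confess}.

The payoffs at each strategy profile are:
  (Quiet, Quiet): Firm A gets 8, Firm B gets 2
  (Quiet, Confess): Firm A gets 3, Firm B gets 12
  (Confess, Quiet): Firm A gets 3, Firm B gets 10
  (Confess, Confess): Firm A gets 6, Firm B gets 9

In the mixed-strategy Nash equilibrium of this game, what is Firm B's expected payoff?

First find x, the probability Firm A plays Quiet, from Firm B's indifference between Quiet and Confess: 2x + 10(1−x) = 12x + 9(1−x), giving x = 1/11.
Since Firm B is indifferent in equilibrium, Firm B's expected payoff equals the payoff from either column against (1/11, 10/11). Using Quiet: 2(1/11) + 10(10/11) = 102/11.

102/11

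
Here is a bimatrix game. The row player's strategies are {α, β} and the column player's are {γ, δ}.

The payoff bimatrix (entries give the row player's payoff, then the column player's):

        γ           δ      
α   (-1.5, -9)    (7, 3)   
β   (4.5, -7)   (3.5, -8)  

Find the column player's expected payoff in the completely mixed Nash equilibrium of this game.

-93/13

First find p, the probability the row player plays α, from the column player's indifference between γ and δ: −9p − 7(1−p) = 3p − 8(1−p), giving p = 1/13.
Since the column player is indifferent in equilibrium, the column player's expected payoff equals the payoff from either column against (1/13, 12/13). Using γ: −9(1/13) − 7(12/13) = -93/13.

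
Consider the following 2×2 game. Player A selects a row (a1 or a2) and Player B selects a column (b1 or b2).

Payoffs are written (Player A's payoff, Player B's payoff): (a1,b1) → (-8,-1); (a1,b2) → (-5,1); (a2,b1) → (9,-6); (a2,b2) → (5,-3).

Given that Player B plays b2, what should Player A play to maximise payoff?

a2

Against b2, Player A earns -5 from a1 and 5 from a2.
So a2 is the best response.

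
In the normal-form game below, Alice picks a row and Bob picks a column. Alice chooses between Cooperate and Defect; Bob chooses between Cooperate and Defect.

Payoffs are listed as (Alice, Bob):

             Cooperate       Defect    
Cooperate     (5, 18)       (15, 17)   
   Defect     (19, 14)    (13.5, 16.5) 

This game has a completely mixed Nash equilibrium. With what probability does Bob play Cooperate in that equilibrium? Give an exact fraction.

3/31

Let c be the probability that Bob plays Cooperate. In a completely mixed equilibrium, Alice must be indifferent between Cooperate and Defect.
Alice's expected payoff from Cooperate is 5c + 15(1−c); from Defect it is 19c + 13.5(1−c).
Setting these equal: −10c + 15 = 5.5c + 13.5, so c = 3/31.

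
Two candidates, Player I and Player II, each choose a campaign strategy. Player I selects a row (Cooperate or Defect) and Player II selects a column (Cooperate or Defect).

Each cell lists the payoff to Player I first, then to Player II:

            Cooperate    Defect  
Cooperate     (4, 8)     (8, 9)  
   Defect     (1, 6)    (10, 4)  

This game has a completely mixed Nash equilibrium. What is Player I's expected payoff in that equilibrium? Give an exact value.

First find y, the probability Player II plays Cooperate, from Player I's indifference between Cooperate and Defect: 4y + 8(1−y) = y + 10(1−y), giving y = 2/5.
Since Player I is indifferent in equilibrium, Player I's expected payoff equals the payoff from either row against (2/5, 3/5). Using Cooperate: 4(2/5) + 8(3/5) = 32/5.

32/5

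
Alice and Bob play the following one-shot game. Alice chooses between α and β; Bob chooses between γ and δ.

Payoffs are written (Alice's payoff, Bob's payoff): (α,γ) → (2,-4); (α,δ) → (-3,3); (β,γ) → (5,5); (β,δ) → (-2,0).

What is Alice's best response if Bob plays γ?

Against γ, Alice earns 2 from α and 5 from β.
So β is the best response.

β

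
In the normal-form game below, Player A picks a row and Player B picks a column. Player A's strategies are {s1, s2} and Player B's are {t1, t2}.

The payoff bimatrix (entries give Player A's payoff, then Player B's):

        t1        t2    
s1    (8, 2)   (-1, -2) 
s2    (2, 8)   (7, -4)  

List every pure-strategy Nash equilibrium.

(s1, t1)

(s1, t1): Player A gets 8 ≥ 2 from s2, and Player B gets 2 ≥ -2 from t2 — Nash equilibrium.
(s1, t2): Player A prefers s2 (7 > -1); Player B prefers t1 (2 > -2) — not an equilibrium.
(s2, t1): Player A prefers s1 (8 > 2) — not an equilibrium.
(s2, t2): Player B prefers t1 (8 > -4) — not an equilibrium.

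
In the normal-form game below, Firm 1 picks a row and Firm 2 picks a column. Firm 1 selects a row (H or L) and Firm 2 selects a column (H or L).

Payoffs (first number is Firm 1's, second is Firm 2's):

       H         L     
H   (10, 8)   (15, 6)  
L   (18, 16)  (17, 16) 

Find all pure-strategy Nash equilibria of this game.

(L, H) and (L, L)

(H, H): Firm 1 prefers L (18 > 10) — not an equilibrium.
(H, L): Firm 1 prefers L (17 > 15); Firm 2 prefers H (8 > 6) — not an equilibrium.
(L, H): Firm 1 gets 18 ≥ 10 from H, and Firm 2 gets 16 ≥ 16 from L — Nash equilibrium.
(L, L): Firm 1 gets 17 ≥ 15 from H, and Firm 2 gets 16 ≥ 16 from H — Nash equilibrium.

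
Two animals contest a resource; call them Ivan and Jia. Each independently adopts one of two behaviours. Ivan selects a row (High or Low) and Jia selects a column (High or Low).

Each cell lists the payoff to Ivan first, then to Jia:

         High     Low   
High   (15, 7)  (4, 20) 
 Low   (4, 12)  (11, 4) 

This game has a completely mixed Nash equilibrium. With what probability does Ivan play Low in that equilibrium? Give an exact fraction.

13/21

Let x be the probability that Ivan plays High. In a completely mixed equilibrium, Jia must be indifferent between High and Low.
Jia's expected payoff from High is 7x + 12(1−x); from Low it is 20x + 4(1−x).
Setting these equal: −5x + 12 = 16x + 4, so x = 8/21.
Therefore Ivan plays Low with probability 1 − 8/21 = 13/21.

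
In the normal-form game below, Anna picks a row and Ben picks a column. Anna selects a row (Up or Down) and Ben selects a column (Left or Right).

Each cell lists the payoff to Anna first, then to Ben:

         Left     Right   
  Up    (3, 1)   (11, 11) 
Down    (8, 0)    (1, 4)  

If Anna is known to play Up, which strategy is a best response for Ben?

Right

Against Up, Ben earns 1 from Left and 11 from Right.
So Right is the best response.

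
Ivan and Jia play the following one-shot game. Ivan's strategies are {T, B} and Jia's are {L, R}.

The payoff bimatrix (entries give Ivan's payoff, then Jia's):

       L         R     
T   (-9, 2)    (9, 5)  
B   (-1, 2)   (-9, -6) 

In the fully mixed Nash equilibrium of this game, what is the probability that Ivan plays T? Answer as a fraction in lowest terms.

8/11

Let p be the probability that Ivan plays T. In a completely mixed equilibrium, Jia must be indifferent between L and R.
Jia's expected payoff from L is 2p + 2(1−p); from R it is 5p − 6(1−p).
Setting these equal: 2 = 11p − 6, so p = 8/11.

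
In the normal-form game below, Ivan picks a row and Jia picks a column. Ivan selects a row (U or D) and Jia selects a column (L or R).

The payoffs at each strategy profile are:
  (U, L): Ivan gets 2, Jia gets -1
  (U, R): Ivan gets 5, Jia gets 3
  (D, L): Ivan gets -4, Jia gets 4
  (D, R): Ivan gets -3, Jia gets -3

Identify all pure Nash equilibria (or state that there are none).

(U, L): Jia prefers R (3 > -1) — not an equilibrium.
(U, R): Ivan gets 5 ≥ -3 from D, and Jia gets 3 ≥ -1 from L — Nash equilibrium.
(D, L): Ivan prefers U (2 > -4) — not an equilibrium.
(D, R): Ivan prefers U (5 > -3); Jia prefers L (4 > -3) — not an equilibrium.

(U, R)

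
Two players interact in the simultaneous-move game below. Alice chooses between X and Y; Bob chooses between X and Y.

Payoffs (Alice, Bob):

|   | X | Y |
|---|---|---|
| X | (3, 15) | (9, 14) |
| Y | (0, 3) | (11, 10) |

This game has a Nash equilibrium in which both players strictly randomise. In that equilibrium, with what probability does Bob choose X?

Let q be the probability that Bob plays X. In a completely mixed equilibrium, Alice must be indifferent between X and Y.
Alice's expected payoff from X is 3q + 9(1−q); from Y it is 11(1−q).
Setting these equal: −6q + 9 = −11q + 11, so q = 2/5.

2/5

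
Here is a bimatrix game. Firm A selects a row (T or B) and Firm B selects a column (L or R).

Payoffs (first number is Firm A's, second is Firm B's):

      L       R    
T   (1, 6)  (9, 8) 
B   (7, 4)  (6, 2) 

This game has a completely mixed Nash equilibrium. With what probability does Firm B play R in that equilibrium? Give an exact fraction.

2/3

Let y be the probability that Firm B plays L. In a completely mixed equilibrium, Firm A must be indifferent between T and B.
Firm A's expected payoff from T is y + 9(1−y); from B it is 7y + 6(1−y).
Setting these equal: −8y + 9 = y + 6, so y = 1/3.
Therefore Firm B plays R with probability 1 − 1/3 = 2/3.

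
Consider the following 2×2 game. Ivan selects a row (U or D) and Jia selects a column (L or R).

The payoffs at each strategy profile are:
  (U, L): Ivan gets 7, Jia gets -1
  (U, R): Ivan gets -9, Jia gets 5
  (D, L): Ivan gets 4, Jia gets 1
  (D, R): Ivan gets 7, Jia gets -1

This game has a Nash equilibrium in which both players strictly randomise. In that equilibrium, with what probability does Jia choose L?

Let q be the probability that Jia plays L. In a completely mixed equilibrium, Ivan must be indifferent between U and D.
Ivan's expected payoff from U is 7q − 9(1−q); from D it is 4q + 7(1−q).
Setting these equal: 16q − 9 = −3q + 7, so q = 16/19.

16/19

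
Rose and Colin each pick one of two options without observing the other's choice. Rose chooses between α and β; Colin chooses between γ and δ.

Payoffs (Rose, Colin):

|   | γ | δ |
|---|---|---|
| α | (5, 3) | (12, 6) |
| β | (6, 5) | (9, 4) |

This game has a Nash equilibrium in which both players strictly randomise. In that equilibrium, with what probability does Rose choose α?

1/4

Let r be the probability that Rose plays α. In a completely mixed equilibrium, Colin must be indifferent between γ and δ.
Colin's expected payoff from γ is 3r + 5(1−r); from δ it is 6r + 4(1−r).
Setting these equal: −2r + 5 = 2r + 4, so r = 1/4.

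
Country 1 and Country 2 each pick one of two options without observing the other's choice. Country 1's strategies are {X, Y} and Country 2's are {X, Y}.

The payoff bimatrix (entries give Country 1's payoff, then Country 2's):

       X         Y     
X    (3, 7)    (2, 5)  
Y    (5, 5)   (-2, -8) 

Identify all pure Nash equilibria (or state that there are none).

(Y, X)

(X, X): Country 1 prefers Y (5 > 3) — not an equilibrium.
(X, Y): Country 2 prefers X (7 > 5) — not an equilibrium.
(Y, X): Country 1 gets 5 ≥ 3 from X, and Country 2 gets 5 ≥ -8 from Y — Nash equilibrium.
(Y, Y): Country 1 prefers X (2 > -2); Country 2 prefers X (5 > -8) — not an equilibrium.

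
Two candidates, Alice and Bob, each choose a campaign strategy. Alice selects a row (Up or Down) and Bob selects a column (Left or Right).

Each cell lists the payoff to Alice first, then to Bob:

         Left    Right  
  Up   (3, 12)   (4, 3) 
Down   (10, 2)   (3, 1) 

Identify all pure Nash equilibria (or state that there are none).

(Up, Left): Alice prefers Down (10 > 3) — not an equilibrium.
(Up, Right): Bob prefers Left (12 > 3) — not an equilibrium.
(Down, Left): Alice gets 10 ≥ 3 from Up, and Bob gets 2 ≥ 1 from Right — Nash equilibrium.
(Down, Right): Alice prefers Up (4 > 3); Bob prefers Left (2 > 1) — not an equilibrium.

(Down, Left)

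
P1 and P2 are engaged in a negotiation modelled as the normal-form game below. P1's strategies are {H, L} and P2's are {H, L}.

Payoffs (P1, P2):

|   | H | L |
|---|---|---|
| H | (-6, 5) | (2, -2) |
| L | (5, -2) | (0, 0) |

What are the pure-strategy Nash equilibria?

none

(H, H): P1 prefers L (5 > -6) — not an equilibrium.
(H, L): P2 prefers H (5 > -2) — not an equilibrium.
(L, H): P2 prefers L (0 > -2) — not an equilibrium.
(L, L): P1 prefers H (2 > 0) — not an equilibrium.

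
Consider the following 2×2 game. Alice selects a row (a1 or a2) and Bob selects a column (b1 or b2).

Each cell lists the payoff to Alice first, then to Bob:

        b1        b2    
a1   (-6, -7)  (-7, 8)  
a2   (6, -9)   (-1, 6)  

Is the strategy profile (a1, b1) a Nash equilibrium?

At (a1, b1), Alice earns -6; switching to a2 would give 6, so Alice would deviate.
Bob earns -7; switching to b2 would give 8, so Bob would deviate.
Since at least one player can profitably deviate, this is not a Nash equilibrium.

No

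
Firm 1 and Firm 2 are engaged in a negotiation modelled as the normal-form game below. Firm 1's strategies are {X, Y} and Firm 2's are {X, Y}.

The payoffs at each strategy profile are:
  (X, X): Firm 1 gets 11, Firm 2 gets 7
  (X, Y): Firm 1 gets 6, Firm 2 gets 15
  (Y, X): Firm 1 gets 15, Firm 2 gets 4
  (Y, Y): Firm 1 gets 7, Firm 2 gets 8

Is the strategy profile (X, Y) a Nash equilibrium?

At (X, Y), Firm 1 earns 6; switching to Y would give 7, so Firm 1 would deviate.
Firm 2 earns 15; switching to X would give 7, so Firm 2 has no profitable deviation.
Since at least one player can profitably deviate, this is not a Nash equilibrium.

No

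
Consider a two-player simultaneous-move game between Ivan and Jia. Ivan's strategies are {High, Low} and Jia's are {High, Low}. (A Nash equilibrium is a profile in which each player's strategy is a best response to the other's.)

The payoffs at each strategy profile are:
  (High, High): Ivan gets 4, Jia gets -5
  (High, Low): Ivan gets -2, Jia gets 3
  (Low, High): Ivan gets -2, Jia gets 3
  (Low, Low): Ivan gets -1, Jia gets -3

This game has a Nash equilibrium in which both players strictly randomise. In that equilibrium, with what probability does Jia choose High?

1/7

Let q be the probability that Jia plays High. In a completely mixed equilibrium, Ivan must be indifferent between High and Low.
Ivan's expected payoff from High is 4q − 2(1−q); from Low it is −2q − (1−q).
Setting these equal: 6q − 2 = −q − 1, so q = 1/7.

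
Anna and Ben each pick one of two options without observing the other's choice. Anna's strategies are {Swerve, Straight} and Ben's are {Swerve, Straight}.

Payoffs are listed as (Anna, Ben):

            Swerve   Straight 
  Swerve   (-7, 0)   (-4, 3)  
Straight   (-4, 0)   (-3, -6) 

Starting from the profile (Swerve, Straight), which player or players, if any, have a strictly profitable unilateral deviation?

Anna

Anna at (Swerve, Straight) earns -4; deviating to Straight yields -3 — a strict improvement.
Ben earns 3; deviating to Swerve yields 0 — not better.
Only Anna has a strictly profitable deviation.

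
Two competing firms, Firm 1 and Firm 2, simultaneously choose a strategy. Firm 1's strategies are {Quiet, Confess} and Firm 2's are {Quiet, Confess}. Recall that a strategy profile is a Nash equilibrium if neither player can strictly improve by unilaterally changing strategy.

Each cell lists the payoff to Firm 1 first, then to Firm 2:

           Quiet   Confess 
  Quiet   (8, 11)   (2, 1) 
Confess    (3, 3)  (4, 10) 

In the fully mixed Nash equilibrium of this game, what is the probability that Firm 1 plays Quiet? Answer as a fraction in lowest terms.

Let x be the probability that Firm 1 plays Quiet. In a completely mixed equilibrium, Firm 2 must be indifferent between Quiet and Confess.
Firm 2's expected payoff from Quiet is 11x + 3(1−x); from Confess it is x + 10(1−x).
Setting these equal: 8x + 3 = −9x + 10, so x = 7/17.

7/17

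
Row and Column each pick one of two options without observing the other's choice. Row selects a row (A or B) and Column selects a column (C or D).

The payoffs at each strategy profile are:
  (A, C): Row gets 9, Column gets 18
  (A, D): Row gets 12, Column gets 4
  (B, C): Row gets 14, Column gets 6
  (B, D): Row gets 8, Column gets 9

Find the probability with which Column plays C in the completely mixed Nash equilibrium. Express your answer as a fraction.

Let q be the probability that Column plays C. In a completely mixed equilibrium, Row must be indifferent between A and B.
Row's expected payoff from A is 9q + 12(1−q); from B it is 14q + 8(1−q).
Setting these equal: −3q + 12 = 6q + 8, so q = 4/9.

4/9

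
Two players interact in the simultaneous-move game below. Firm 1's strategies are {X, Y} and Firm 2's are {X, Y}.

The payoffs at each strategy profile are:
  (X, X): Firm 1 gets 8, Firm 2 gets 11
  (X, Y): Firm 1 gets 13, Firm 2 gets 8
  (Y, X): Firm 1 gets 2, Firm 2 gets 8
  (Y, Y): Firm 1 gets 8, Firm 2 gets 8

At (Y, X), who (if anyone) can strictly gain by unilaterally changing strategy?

Firm 1 at (Y, X) earns 2; deviating to X yields 8 — a strict improvement.
Firm 2 earns 8; deviating to Y yields 8 — not better.
Only Firm 1 has a strictly profitable deviation.

Firm 1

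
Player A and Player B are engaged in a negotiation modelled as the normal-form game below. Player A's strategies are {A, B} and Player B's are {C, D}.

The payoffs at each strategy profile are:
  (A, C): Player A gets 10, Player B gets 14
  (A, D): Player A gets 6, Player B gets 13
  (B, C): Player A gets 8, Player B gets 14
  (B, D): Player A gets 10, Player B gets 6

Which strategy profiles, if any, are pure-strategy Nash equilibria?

(A, C): Player A gets 10 ≥ 8 from B, and Player B gets 14 ≥ 13 from D — Nash equilibrium.
(A, D): Player A prefers B (10 > 6); Player B prefers C (14 > 13) — not an equilibrium.
(B, C): Player A prefers A (10 > 8) — not an equilibrium.
(B, D): Player B prefers C (14 > 6) — not an equilibrium.

(A, C)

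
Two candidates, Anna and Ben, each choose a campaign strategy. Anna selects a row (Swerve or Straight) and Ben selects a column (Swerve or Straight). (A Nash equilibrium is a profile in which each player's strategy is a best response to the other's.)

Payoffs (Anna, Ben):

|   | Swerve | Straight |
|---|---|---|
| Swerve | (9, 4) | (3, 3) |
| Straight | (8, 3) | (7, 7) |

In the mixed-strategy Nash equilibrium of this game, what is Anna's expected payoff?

39/5

First find q, the probability Ben plays Swerve, from Anna's indifference between Swerve and Straight: 9q + 3(1−q) = 8q + 7(1−q), giving q = 4/5.
Since Anna is indifferent in equilibrium, Anna's expected payoff equals the payoff from either row against (4/5, 1/5). Using Swerve: 9(4/5) + 3(1/5) = 39/5.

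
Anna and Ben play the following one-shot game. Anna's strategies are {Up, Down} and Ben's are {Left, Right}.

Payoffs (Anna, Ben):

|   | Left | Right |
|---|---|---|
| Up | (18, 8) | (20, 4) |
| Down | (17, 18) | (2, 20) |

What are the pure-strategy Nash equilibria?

(Up, Left): Anna gets 18 ≥ 17 from Down, and Ben gets 8 ≥ 4 from Right — Nash equilibrium.
(Up, Right): Ben prefers Left (8 > 4) — not an equilibrium.
(Down, Left): Anna prefers Up (18 > 17); Ben prefers Right (20 > 18) — not an equilibrium.
(Down, Right): Anna prefers Up (20 > 2) — not an equilibrium.

(Up, Left)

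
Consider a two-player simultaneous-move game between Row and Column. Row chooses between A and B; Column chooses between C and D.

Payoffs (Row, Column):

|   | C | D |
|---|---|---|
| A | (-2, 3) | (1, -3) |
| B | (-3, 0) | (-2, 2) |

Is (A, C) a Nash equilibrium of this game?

Yes

At (A, C), Row earns -2; switching to B would give -3, so Row has no profitable deviation.
Column earns 3; switching to D would give -3, so Column has no profitable deviation.
Neither player can gain by a unilateral deviation, so this profile is a Nash equilibrium.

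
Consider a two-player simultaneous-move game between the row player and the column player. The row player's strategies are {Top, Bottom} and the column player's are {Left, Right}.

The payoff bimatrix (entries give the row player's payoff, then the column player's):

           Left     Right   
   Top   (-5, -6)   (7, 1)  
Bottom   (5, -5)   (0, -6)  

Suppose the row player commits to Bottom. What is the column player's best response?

Left

Against Bottom, the column player earns -5 from Left and -6 from Right.
So Left is the best response.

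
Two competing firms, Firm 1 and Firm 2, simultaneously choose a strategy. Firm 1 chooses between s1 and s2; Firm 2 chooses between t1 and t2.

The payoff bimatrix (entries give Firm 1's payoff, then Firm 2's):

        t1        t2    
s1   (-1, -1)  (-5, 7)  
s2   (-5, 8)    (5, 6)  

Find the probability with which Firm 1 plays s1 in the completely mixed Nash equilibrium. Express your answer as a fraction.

1/5

Let p be the probability that Firm 1 plays s1. In a completely mixed equilibrium, Firm 2 must be indifferent between t1 and t2.
Firm 2's expected payoff from t1 is −p + 8(1−p); from t2 it is 7p + 6(1−p).
Setting these equal: −9p + 8 = p + 6, so p = 1/5.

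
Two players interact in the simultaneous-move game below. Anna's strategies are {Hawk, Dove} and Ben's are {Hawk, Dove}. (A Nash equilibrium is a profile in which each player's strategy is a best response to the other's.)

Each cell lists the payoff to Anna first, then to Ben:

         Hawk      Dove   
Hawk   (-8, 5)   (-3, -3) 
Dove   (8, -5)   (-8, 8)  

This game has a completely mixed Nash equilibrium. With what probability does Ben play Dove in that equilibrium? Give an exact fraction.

16/21

Let y be the probability that Ben plays Hawk. In a completely mixed equilibrium, Anna must be indifferent between Hawk and Dove.
Anna's expected payoff from Hawk is −8y − 3(1−y); from Dove it is 8y − 8(1−y).
Setting these equal: −5y − 3 = 16y − 8, so y = 5/21.
Therefore Ben plays Dove with probability 1 − 5/21 = 16/21.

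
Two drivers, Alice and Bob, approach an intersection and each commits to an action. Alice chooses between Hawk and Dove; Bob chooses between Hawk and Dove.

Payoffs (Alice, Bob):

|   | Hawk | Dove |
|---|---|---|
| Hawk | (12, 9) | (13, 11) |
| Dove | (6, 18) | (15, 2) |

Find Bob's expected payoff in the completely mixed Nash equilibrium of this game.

10

First find p, the probability Alice plays Hawk, from Bob's indifference between Hawk and Dove: 9p + 18(1−p) = 11p + 2(1−p), giving p = 8/9.
Since Bob is indifferent in equilibrium, Bob's expected payoff equals the payoff from either column against (8/9, 1/9). Using Hawk: 9(8/9) + 18(1/9) = 10.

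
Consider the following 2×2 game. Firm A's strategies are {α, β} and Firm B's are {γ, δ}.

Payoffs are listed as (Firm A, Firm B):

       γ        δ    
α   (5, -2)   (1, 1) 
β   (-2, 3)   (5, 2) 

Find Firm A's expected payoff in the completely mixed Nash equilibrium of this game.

27/11

First find q, the probability Firm B plays γ, from Firm A's indifference between α and β: 5q + (1−q) = −2q + 5(1−q), giving q = 4/11.
Since Firm A is indifferent in equilibrium, Firm A's expected payoff equals the payoff from either row against (4/11, 7/11). Using α: 5(4/11) + (7/11) = 27/11.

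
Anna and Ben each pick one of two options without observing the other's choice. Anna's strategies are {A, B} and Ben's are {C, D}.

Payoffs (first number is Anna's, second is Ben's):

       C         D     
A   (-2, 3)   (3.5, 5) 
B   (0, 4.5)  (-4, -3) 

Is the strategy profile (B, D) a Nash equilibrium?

No

At (B, D), Anna earns -4; switching to A would give 3.5, so Anna would deviate.
Ben earns -3; switching to C would give 4.5, so Ben would deviate.
Since at least one player can profitably deviate, this is not a Nash equilibrium.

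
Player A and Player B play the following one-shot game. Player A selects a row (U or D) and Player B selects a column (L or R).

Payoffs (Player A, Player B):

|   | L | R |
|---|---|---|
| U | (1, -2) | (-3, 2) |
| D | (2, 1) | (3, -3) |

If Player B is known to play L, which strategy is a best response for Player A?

D

Against L, Player A earns 1 from U and 2 from D.
So D is the best response.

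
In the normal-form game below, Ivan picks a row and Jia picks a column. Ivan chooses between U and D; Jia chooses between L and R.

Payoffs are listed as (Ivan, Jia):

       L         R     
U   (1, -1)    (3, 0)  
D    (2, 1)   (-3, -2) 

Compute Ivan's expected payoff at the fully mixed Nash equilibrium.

First find q, the probability Jia plays L, from Ivan's indifference between U and D: q + 3(1−q) = 2q − 3(1−q), giving q = 6/7.
Since Ivan is indifferent in equilibrium, Ivan's expected payoff equals the payoff from either row against (6/7, 1/7). Using U: (6/7) + 3(1/7) = 9/7.

9/7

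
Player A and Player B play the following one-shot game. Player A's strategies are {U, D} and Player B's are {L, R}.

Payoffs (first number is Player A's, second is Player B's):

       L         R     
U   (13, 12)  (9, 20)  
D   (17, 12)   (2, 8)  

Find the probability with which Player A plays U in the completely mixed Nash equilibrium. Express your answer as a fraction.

1/3

Let x be the probability that Player A plays U. In a completely mixed equilibrium, Player B must be indifferent between L and R.
Player B's expected payoff from L is 12x + 12(1−x); from R it is 20x + 8(1−x).
Setting these equal: 12 = 12x + 8, so x = 1/3.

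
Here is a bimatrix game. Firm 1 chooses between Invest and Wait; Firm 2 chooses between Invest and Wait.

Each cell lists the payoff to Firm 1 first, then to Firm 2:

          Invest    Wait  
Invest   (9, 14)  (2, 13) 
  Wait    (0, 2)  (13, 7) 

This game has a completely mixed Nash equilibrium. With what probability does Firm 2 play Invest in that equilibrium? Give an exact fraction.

Let y be the probability that Firm 2 plays Invest. In a completely mixed equilibrium, Firm 1 must be indifferent between Invest and Wait.
Firm 1's expected payoff from Invest is 9y + 2(1−y); from Wait it is 13(1−y).
Setting these equal: 7y + 2 = −13y + 13, so y = 11/20.

11/20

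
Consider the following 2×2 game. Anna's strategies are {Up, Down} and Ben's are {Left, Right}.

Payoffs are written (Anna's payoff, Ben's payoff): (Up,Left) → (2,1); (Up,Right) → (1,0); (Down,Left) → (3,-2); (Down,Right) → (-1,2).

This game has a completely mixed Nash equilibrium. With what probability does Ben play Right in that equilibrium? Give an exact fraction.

Let y be the probability that Ben plays Left. In a completely mixed equilibrium, Anna must be indifferent between Up and Down.
Anna's expected payoff from Up is 2y + (1−y); from Down it is 3y − (1−y).
Setting these equal: y + 1 = 4y − 1, so y = 2/3.
Therefore Ben plays Right with probability 1 − 2/3 = 1/3.

1/3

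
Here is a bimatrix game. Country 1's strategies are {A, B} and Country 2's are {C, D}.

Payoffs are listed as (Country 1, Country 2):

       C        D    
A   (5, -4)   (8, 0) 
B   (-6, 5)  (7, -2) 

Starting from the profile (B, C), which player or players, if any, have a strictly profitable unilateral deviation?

Country 1

Country 1 at (B, C) earns -6; deviating to A yields 5 — a strict improvement.
Country 2 earns 5; deviating to D yields -2 — not better.
Only Country 1 has a strictly profitable deviation.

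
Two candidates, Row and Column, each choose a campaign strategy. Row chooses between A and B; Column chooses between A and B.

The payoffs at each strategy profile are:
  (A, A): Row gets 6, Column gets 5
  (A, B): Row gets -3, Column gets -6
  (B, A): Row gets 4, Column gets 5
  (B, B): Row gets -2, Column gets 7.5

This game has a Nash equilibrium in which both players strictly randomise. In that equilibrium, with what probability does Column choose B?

Let c be the probability that Column plays A. In a completely mixed equilibrium, Row must be indifferent between A and B.
Row's expected payoff from A is 6c − 3(1−c); from B it is 4c − 2(1−c).
Setting these equal: 9c − 3 = 6c − 2, so c = 1/3.
Therefore Column plays B with probability 1 − 1/3 = 2/3.

2/3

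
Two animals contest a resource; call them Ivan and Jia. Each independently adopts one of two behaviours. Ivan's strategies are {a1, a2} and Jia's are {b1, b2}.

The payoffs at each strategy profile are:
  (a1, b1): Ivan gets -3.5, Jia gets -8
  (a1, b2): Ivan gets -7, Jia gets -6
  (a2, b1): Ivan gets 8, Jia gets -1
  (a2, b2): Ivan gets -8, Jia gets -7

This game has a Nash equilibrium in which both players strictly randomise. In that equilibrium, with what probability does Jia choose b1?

Let q be the probability that Jia plays b1. In a completely mixed equilibrium, Ivan must be indifferent between a1 and a2.
Ivan's expected payoff from a1 is −3.5q − 7(1−q); from a2 it is 8q − 8(1−q).
Setting these equal: 3.5q − 7 = 16q − 8, so q = 2/25.

2/25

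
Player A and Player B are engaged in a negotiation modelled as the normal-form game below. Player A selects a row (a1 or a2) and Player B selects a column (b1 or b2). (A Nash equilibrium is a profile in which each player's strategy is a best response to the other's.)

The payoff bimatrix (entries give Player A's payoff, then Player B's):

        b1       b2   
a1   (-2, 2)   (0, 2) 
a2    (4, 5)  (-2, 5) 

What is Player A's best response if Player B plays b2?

Against b2, Player A earns 0 from a1 and -2 from a2.
So a1 is the best response.

a1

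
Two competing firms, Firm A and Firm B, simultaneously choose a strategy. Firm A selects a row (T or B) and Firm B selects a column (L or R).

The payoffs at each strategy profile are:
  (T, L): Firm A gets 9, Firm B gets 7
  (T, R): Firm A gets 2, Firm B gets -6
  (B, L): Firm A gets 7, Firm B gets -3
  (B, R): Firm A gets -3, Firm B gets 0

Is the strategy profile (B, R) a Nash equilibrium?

At (B, R), Firm A earns -3; switching to T would give 2, so Firm A would deviate.
Firm B earns 0; switching to L would give -3, so Firm B has no profitable deviation.
Since at least one player can profitably deviate, this is not a Nash equilibrium.

No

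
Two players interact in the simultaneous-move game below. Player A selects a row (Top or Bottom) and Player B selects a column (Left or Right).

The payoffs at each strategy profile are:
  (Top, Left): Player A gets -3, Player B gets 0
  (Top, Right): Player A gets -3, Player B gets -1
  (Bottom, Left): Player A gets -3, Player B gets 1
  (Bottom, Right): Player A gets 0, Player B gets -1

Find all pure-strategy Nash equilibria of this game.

(Top, Left): Player A gets -3 ≥ -3 from Bottom, and Player B gets 0 ≥ -1 from Right — Nash equilibrium.
(Top, Right): Player A prefers Bottom (0 > -3); Player B prefers Left (0 > -1) — not an equilibrium.
(Bottom, Left): Player A gets -3 ≥ -3 from Top, and Player B gets 1 ≥ -1 from Right — Nash equilibrium.
(Bottom, Right): Player B prefers Left (1 > -1) — not an equilibrium.

(Top, Left) and (Bottom, Left)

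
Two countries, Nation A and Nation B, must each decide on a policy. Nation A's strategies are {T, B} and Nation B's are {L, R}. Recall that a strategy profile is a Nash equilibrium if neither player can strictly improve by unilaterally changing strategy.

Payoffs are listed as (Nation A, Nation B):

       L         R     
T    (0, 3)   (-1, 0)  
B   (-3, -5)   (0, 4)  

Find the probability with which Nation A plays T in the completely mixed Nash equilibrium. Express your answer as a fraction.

3/4

Let r be the probability that Nation A plays T. In a completely mixed equilibrium, Nation B must be indifferent between L and R.
Nation B's expected payoff from L is 3r − 5(1−r); from R it is 4(1−r).
Setting these equal: 8r − 5 = −4r + 4, so r = 3/4.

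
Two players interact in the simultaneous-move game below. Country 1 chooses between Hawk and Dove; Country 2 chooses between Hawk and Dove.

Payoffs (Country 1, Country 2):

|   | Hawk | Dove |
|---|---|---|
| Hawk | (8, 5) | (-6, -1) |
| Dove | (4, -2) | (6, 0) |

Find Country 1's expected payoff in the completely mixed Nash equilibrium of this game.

9/2

First find y, the probability Country 2 plays Hawk, from Country 1's indifference between Hawk and Dove: 8y − 6(1−y) = 4y + 6(1−y), giving y = 3/4.
Since Country 1 is indifferent in equilibrium, Country 1's expected payoff equals the payoff from either row against (3/4, 1/4). Using Hawk: 8(3/4) − 6(1/4) = 9/2.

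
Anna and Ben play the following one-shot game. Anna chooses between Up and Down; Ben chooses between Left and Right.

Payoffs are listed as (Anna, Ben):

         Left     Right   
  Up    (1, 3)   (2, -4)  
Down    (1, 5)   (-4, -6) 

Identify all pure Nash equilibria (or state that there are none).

(Up, Left) and (Down, Left)

(Up, Left): Anna gets 1 ≥ 1 from Down, and Ben gets 3 ≥ -4 from Right — Nash equilibrium.
(Up, Right): Ben prefers Left (3 > -4) — not an equilibrium.
(Down, Left): Anna gets 1 ≥ 1 from Up, and Ben gets 5 ≥ -6 from Right — Nash equilibrium.
(Down, Right): Anna prefers Up (2 > -4); Ben prefers Left (5 > -6) — not an equilibrium.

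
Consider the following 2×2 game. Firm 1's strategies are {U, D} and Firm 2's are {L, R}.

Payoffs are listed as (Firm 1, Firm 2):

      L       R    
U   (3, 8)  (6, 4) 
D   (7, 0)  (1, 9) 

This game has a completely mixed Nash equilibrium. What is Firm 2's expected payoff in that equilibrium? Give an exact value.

72/13

First find x, the probability Firm 1 plays U, from Firm 2's indifference between L and R: 8x = 4x + 9(1−x), giving x = 9/13.
Since Firm 2 is indifferent in equilibrium, Firm 2's expected payoff equals the payoff from either column against (9/13, 4/13). Using L: 8(9/13) = 72/13.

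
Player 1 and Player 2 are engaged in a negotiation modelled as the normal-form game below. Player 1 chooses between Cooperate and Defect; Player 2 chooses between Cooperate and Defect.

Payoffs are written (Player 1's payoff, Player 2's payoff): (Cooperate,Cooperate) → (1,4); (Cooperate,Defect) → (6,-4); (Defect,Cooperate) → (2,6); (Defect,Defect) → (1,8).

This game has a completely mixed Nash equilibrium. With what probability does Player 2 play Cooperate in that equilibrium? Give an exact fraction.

Let q be the probability that Player 2 plays Cooperate. In a completely mixed equilibrium, Player 1 must be indifferent between Cooperate and Defect.
Player 1's expected payoff from Cooperate is q + 6(1−q); from Defect it is 2q + (1−q).
Setting these equal: −5q + 6 = q + 1, so q = 5/6.

5/6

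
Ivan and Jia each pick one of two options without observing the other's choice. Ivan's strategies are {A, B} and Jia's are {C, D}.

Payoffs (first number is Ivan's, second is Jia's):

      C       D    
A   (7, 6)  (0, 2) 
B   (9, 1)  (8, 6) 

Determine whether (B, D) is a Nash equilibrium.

Yes

At (B, D), Ivan earns 8; switching to A would give 0, so Ivan has no profitable deviation.
Jia earns 6; switching to C would give 1, so Jia has no profitable deviation.
Neither player can gain by a unilateral deviation, so this profile is a Nash equilibrium.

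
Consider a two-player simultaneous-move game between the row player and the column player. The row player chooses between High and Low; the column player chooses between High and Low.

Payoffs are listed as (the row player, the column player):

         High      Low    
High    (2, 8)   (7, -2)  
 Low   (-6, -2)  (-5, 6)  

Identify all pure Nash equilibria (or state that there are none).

(High, High): the row player gets 2 ≥ -6 from Low, and the column player gets 8 ≥ -2 from Low — Nash equilibrium.
(High, Low): the column player prefers High (8 > -2) — not an equilibrium.
(Low, High): the row player prefers High (2 > -6); the column player prefers Low (6 > -2) — not an equilibrium.
(Low, Low): the row player prefers High (7 > -5) — not an equilibrium.

(High, High)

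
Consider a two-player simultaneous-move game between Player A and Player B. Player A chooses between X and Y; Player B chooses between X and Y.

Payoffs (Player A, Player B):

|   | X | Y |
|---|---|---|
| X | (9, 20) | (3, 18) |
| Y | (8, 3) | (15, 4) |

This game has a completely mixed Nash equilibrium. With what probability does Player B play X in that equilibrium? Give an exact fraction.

Let c be the probability that Player B plays X. In a completely mixed equilibrium, Player A must be indifferent between X and Y.
Player A's expected payoff from X is 9c + 3(1−c); from Y it is 8c + 15(1−c).
Setting these equal: 6c + 3 = −7c + 15, so c = 12/13.

12/13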